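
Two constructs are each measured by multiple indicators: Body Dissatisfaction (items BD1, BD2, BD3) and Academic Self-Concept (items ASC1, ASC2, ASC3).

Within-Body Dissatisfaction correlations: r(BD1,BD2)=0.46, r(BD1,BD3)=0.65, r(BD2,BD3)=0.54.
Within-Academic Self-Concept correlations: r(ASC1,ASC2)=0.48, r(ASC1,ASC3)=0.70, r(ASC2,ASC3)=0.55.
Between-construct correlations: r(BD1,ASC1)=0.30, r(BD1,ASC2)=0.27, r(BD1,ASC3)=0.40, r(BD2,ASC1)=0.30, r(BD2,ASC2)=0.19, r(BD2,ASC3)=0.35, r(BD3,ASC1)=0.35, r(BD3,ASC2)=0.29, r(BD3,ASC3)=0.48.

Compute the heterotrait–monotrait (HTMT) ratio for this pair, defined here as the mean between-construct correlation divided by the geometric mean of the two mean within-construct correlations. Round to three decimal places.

0.578

Between-construct mean = 2.93/9 = 0.3256.
Mean within-BD = 1.65/3 = 0.5500; mean within-ASC = 1.73/3 = 0.5767.
Geometric mean = √(0.5500 × 0.5767) = 0.5632.
HTMT = 0.3256 / 0.5632 = 0.578.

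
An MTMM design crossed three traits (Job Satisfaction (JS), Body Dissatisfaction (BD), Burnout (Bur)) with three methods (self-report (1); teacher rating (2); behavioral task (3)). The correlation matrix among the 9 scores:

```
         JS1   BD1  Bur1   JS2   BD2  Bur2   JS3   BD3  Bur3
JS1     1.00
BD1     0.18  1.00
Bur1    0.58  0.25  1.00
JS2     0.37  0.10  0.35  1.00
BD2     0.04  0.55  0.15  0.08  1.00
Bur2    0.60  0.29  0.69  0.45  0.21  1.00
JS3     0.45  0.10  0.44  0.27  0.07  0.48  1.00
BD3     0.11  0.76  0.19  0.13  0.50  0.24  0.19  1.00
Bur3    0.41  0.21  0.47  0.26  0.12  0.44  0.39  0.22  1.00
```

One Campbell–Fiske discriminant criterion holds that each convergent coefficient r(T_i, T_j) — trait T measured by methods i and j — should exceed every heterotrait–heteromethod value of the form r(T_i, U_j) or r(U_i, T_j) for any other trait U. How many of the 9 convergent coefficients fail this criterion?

Convergent coefficients and their comparison sets:
JS (methods 1·2): 0.37 vs {0.04, 0.10, 0.60, 0.35} → fail.
JS (methods 1·3): 0.45 vs {0.11, 0.10, 0.41, 0.44} → pass.
JS (methods 2·3): 0.27 vs {0.13, 0.07, 0.26, 0.48} → fail.
BD (methods 1·2): 0.55 vs {0.10, 0.04, 0.29, 0.15} → pass.
BD (methods 1·3): 0.76 vs {0.10, 0.11, 0.21, 0.19} → pass.
BD (methods 2·3): 0.50 vs {0.07, 0.13, 0.12, 0.24} → pass.
Bur (methods 1·2): 0.69 vs {0.35, 0.60, 0.15, 0.29} → pass.
Bur (methods 1·3): 0.47 vs {0.44, 0.41, 0.19, 0.21} → pass.
Bur (methods 2·3): 0.44 vs {0.48, 0.26, 0.24, 0.12} → fail.
3 of 9 fail.

3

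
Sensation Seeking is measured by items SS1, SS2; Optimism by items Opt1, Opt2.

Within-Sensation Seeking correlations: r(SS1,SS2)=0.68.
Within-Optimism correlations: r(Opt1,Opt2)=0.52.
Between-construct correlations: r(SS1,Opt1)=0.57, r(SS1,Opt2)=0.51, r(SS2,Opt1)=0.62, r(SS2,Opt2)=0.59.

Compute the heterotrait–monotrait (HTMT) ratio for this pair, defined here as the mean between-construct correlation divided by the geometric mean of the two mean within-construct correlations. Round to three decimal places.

Mean heterotrait r = 2.29/4 = 0.5725.
Mean within-SS = 0.68/1 = 0.6800; mean within-Opt = 0.52/1 = 0.5200.
Geometric mean = √(0.6800 × 0.5200) = 0.5946.
HTMT = 0.5725 / 0.5946 = 0.963.

0.963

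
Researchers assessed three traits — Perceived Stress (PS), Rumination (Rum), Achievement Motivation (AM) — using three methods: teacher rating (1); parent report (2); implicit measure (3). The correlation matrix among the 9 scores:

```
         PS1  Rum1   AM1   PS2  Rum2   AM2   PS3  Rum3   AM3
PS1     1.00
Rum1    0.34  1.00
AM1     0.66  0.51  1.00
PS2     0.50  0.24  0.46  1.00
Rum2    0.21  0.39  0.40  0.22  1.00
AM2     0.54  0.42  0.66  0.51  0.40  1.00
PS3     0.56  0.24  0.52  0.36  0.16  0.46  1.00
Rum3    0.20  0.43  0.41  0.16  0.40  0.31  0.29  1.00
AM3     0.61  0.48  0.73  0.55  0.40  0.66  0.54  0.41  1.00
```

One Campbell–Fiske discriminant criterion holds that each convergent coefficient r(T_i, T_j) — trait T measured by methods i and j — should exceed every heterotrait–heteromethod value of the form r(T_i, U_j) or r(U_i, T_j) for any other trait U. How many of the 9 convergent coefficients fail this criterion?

6

Each convergent coefficient versus the relevant comparison correlations:
PS (methods 1·2): 0.50 vs {0.21, 0.24, 0.54, 0.46} → fail.
PS (methods 1·3): 0.56 vs {0.20, 0.24, 0.61, 0.52} → fail.
PS (methods 2·3): 0.36 vs {0.16, 0.16, 0.55, 0.46} → fail.
Rum (methods 1·2): 0.39 vs {0.24, 0.21, 0.42, 0.40} → fail.
Rum (methods 1·3): 0.43 vs {0.24, 0.20, 0.48, 0.41} → fail.
Rum (methods 2·3): 0.40 vs {0.16, 0.16, 0.40, 0.31} → fail.
AM (methods 1·2): 0.66 vs {0.46, 0.54, 0.40, 0.42} → pass.
AM (methods 1·3): 0.73 vs {0.52, 0.61, 0.41, 0.48} → pass.
AM (methods 2·3): 0.66 vs {0.46, 0.55, 0.31, 0.40} → pass.
6 of 9 fail.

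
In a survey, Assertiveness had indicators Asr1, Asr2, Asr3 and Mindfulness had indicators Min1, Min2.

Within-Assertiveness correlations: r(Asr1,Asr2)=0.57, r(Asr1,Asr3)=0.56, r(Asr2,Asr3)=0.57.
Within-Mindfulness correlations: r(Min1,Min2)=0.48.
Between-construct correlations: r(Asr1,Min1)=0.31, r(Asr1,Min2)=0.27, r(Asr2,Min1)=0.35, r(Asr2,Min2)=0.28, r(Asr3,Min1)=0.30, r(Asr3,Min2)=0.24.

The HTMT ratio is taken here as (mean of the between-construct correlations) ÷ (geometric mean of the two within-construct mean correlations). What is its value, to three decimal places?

0.559

Mean between = 1.75/6 = 0.2917.
Mean within-Asr = 1.70/3 = 0.5667; mean within-Min = 0.48/1 = 0.4800.
Geometric mean = √(0.5667 × 0.4800) = 0.5216.
HTMT = 0.2917 / 0.5216 = 0.559.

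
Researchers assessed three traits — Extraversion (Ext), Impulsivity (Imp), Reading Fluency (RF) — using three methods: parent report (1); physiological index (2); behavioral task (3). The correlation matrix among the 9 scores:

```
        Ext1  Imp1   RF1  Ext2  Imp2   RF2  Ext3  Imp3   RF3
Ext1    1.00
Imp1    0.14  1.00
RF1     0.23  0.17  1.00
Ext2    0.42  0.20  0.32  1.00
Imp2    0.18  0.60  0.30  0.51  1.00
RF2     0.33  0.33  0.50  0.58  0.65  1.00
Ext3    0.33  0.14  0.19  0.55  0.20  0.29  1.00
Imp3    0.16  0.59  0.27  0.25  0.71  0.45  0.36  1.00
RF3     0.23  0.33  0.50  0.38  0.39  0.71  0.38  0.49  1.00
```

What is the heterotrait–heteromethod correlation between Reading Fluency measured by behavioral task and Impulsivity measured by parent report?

Different traits and methods: r(RF3, Imp1) = 0.33.

0.33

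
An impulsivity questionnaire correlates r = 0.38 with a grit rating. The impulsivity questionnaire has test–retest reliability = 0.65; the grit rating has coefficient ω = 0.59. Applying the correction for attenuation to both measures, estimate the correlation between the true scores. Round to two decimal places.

0.61

r_true = r_obs / √(r_xx · r_yy) = 0.38 / √(0.65 × 0.59) = 0.38 / √0.3835 = 0.38 / 0.6193 ≈ 0.61.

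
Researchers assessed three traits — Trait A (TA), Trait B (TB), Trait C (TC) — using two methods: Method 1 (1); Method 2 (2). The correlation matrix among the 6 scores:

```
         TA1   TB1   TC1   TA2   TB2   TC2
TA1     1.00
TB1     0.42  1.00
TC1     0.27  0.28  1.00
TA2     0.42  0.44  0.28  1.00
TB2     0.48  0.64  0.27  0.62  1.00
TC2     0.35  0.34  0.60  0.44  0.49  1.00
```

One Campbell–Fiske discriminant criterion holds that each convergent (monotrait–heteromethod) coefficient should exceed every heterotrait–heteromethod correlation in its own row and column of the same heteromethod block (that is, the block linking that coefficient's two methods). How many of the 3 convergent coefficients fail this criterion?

1

Convergent coefficients and their comparison sets:
TA (methods 1·2): 0.42 vs {0.48, 0.44, 0.35, 0.28} → fail.
TB (methods 1·2): 0.64 vs {0.44, 0.48, 0.34, 0.27} → pass.
TC (methods 1·2): 0.60 vs {0.28, 0.35, 0.27, 0.34} → pass.
1 of 3 fail.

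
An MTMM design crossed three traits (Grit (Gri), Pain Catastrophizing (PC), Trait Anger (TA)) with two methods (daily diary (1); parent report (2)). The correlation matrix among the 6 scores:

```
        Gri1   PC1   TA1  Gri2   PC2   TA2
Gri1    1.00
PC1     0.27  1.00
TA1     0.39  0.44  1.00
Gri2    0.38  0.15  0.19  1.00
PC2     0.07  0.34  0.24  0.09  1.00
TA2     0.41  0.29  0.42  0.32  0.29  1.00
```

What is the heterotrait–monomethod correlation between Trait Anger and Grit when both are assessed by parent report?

0.32

Different traits, same method: r(TA2, Gri2) = 0.32.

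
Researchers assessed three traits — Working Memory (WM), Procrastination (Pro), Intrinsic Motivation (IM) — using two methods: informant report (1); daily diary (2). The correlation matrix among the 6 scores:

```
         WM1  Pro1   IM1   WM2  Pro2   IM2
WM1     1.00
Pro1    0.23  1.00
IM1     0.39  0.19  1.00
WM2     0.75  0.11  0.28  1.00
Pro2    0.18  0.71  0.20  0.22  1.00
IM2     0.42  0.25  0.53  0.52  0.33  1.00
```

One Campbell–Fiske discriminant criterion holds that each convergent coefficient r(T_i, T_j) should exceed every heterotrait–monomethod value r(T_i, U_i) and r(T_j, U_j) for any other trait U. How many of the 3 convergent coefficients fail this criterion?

Each convergent coefficient versus the relevant comparison correlations:
WM (methods 1·2): 0.75 vs {0.23, 0.22, 0.39, 0.52} → pass.
Pro (methods 1·2): 0.71 vs {0.23, 0.22, 0.19, 0.33} → pass.
IM (methods 1·2): 0.53 vs {0.39, 0.52, 0.19, 0.33} → pass.
0 of 3 fail.

0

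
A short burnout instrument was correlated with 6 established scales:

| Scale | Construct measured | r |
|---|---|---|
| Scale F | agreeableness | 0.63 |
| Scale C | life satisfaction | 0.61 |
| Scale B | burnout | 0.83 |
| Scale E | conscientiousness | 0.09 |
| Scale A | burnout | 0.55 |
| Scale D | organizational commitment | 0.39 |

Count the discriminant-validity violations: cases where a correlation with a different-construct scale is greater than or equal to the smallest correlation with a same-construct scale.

2

Convergent (same construct = burnout): Scale B, Scale A.
Smallest convergent = 0.55. Discriminant values: 0.63, 0.61, 0.09, 0.39; count ≥ 0.55 → 2.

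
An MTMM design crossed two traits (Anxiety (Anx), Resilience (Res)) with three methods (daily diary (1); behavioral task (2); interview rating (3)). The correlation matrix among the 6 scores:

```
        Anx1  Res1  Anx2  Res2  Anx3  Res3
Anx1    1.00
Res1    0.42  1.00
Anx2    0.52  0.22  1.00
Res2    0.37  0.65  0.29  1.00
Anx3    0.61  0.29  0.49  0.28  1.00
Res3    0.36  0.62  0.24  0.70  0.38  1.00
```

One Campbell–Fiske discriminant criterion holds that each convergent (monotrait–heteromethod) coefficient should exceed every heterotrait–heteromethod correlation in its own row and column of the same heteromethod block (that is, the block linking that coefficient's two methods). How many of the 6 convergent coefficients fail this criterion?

Convergent coefficients and their comparison sets:
Anx (methods 1·2): 0.52 vs {0.37, 0.22} → pass.
Anx (methods 1·3): 0.61 vs {0.36, 0.29} → pass.
Anx (methods 2·3): 0.49 vs {0.24, 0.28} → pass.
Res (methods 1·2): 0.65 vs {0.22, 0.37} → pass.
Res (methods 1·3): 0.62 vs {0.29, 0.36} → pass.
Res (methods 2·3): 0.70 vs {0.28, 0.24} → pass.
0 of 6 fail.

0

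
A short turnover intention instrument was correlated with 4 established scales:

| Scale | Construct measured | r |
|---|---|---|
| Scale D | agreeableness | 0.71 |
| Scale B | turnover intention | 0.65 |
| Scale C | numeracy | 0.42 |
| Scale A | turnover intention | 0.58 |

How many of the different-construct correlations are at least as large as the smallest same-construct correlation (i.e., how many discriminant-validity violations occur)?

1

Convergent (same construct = turnover intention): Scale B, Scale A.
Smallest convergent = 0.58. Discriminant values: 0.71, 0.42; count ≥ 0.58 → 1.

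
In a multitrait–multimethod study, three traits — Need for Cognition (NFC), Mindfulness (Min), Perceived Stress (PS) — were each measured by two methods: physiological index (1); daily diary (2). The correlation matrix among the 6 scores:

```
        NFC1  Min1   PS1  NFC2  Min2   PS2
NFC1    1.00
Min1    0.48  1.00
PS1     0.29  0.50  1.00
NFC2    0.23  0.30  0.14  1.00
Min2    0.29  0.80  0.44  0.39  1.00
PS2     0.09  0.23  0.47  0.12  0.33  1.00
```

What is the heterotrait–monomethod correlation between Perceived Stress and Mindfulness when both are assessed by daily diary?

0.33

Different traits, same method: r(PS2, Min2) = 0.33.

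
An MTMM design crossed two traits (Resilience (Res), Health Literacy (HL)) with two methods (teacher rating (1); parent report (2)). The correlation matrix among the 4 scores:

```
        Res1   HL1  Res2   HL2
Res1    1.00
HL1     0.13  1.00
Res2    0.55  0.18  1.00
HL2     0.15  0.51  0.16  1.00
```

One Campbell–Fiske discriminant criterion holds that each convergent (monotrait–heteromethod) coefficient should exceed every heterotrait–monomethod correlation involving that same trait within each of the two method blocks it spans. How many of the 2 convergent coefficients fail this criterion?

Each convergent coefficient versus the relevant comparison correlations:
Res (methods 1·2): 0.55 vs {0.13, 0.16} → pass.
HL (methods 1·2): 0.51 vs {0.13, 0.16} → pass.
0 of 2 fail.

0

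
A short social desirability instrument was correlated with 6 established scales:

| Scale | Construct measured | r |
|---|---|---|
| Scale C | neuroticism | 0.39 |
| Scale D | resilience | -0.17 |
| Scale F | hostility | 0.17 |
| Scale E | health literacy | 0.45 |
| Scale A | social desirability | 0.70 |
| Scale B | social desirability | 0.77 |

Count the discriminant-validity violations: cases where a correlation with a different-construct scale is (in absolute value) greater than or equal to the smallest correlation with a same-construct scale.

Convergent (same construct = social desirability): Scale A, Scale B.
Smallest convergent = 0.70. Discriminant |r|: 0.39, 0.17, 0.17, 0.45; count ≥ 0.70 → 0.

0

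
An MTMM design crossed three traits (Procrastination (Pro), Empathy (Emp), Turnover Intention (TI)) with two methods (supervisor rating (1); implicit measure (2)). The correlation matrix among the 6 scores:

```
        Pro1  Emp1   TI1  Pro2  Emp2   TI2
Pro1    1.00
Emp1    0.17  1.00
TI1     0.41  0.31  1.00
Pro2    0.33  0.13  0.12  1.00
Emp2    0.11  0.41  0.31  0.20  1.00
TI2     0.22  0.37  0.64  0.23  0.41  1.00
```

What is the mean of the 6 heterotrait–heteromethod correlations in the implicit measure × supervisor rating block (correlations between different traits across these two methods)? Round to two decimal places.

0.21

HTHM values (method 2 × method 1): 0.13, 0.12, 0.11, 0.31, 0.22, 0.37; mean = 1.26/6 = 0.21.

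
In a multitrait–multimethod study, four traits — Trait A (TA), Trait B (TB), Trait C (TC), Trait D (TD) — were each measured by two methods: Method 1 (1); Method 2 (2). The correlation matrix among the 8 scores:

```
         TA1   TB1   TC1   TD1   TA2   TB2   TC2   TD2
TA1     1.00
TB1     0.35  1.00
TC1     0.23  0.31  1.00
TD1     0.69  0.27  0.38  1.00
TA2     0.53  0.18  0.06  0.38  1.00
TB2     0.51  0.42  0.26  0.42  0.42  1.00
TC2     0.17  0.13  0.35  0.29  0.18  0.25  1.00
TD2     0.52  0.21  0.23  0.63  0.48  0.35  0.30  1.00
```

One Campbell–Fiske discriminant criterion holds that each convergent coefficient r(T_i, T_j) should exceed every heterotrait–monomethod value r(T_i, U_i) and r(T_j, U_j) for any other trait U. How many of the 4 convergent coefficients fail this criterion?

4

Convergent coefficients and their comparison sets:
TA (methods 1·2): 0.53 vs {0.35, 0.42, 0.23, 0.18, 0.69, 0.48} → fail.
TB (methods 1·2): 0.42 vs {0.35, 0.42, 0.31, 0.25, 0.27, 0.35} → fail.
TC (methods 1·2): 0.35 vs {0.23, 0.18, 0.31, 0.25, 0.38, 0.30} → fail.
TD (methods 1·2): 0.63 vs {0.69, 0.48, 0.27, 0.35, 0.38, 0.30} → fail.
4 of 4 fail.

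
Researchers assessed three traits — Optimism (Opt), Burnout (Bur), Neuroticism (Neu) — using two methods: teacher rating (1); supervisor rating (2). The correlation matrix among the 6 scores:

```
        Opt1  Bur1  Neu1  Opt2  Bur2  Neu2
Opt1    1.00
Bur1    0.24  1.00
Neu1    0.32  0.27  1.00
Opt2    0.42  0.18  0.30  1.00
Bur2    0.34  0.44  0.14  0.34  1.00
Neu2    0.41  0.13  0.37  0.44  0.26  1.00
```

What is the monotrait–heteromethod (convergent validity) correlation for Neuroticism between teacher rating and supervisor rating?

0.37

Same trait (Neu), different methods: r(Neu1, Neu2) = 0.37.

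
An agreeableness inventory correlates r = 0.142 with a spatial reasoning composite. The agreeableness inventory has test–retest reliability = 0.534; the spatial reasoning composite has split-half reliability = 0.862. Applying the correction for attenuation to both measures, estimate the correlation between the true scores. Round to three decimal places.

0.209

r_true = r_obs / √(r_xx · r_yy) = 0.142 / √(0.534 × 0.862) = 0.142 / √0.460308 = 0.142 / 0.6785 ≈ 0.209.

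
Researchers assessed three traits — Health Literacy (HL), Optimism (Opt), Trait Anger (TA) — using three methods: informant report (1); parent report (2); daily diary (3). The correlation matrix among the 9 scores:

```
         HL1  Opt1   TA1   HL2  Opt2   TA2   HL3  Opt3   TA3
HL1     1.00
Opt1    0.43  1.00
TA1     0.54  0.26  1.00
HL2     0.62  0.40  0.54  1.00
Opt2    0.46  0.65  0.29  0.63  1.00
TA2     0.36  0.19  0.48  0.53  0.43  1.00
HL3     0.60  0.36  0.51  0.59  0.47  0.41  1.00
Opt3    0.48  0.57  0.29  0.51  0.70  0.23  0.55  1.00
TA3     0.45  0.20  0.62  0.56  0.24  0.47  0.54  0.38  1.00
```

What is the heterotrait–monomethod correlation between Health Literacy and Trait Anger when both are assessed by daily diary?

0.54

Different traits, same method: r(HL3, TA3) = 0.54.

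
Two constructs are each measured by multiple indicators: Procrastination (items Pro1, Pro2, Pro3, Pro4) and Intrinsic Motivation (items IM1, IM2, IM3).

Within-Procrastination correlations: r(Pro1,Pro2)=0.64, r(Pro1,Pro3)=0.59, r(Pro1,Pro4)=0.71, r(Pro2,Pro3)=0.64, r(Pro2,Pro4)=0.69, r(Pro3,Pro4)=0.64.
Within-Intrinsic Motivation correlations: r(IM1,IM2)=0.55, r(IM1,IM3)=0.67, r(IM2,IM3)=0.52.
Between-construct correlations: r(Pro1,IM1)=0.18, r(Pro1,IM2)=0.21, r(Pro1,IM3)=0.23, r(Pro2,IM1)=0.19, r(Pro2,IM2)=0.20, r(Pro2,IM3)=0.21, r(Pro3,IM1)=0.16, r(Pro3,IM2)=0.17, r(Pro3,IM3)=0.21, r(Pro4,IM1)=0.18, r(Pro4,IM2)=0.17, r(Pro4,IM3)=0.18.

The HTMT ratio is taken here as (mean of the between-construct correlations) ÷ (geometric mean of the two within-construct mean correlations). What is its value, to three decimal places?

0.310

Between-construct mean = 2.29/12 = 0.1908.
Mean within-Pro = 3.91/6 = 0.6517; mean within-IM = 1.74/3 = 0.5800.
Geometric mean = √(0.6517 × 0.5800) = 0.6148.
HTMT = 0.1908 / 0.6148 = 0.310.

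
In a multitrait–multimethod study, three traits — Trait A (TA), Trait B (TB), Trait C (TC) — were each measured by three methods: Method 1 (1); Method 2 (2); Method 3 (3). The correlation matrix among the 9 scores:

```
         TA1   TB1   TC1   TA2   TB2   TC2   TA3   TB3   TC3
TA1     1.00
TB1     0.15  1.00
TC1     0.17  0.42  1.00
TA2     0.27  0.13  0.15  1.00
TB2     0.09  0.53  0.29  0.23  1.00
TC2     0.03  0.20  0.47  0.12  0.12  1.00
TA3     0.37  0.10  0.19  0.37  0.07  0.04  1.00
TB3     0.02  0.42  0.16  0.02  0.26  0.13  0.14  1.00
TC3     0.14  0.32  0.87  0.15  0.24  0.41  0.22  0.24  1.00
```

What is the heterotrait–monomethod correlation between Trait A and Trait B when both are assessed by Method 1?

Different traits, same method: r(TA1, TB1) = 0.15.

0.15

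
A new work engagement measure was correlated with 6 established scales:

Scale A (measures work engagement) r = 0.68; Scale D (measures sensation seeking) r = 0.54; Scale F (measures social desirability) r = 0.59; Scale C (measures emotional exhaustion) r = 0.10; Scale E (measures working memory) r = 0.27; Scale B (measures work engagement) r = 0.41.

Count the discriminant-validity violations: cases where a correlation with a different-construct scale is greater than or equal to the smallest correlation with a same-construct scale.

Convergent (same construct = work engagement): Scale A, Scale B.
Smallest convergent = 0.41. Discriminant values: 0.54, 0.59, 0.10, 0.27; count ≥ 0.41 → 2.

2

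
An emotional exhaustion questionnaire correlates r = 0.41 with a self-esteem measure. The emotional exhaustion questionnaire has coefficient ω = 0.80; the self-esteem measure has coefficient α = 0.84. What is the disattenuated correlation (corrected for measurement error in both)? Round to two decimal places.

0.50

r_true = r_obs / √(r_xx · r_yy) = 0.41 / √(0.80 × 0.84) = 0.41 / √0.6720 = 0.41 / 0.8198 ≈ 0.50.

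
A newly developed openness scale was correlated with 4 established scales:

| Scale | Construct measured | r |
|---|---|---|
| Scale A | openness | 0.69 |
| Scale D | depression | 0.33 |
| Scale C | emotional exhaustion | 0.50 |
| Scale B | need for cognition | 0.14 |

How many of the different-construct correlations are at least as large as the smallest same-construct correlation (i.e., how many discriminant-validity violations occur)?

0

Convergent (same construct = openness): Scale A.
Smallest convergent = 0.69. Discriminant values: 0.33, 0.50, 0.14; count ≥ 0.69 → 0.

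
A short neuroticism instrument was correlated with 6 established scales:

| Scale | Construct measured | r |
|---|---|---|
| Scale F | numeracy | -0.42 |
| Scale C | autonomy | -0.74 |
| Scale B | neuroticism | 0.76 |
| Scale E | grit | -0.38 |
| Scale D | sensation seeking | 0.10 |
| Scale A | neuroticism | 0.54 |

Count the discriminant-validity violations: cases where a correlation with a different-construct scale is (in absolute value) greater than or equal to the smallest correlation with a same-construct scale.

Convergent (same construct = neuroticism): Scale B, Scale A.
Smallest convergent = 0.54. Discriminant |r|: 0.42, 0.74, 0.38, 0.10; count ≥ 0.54 → 1.

1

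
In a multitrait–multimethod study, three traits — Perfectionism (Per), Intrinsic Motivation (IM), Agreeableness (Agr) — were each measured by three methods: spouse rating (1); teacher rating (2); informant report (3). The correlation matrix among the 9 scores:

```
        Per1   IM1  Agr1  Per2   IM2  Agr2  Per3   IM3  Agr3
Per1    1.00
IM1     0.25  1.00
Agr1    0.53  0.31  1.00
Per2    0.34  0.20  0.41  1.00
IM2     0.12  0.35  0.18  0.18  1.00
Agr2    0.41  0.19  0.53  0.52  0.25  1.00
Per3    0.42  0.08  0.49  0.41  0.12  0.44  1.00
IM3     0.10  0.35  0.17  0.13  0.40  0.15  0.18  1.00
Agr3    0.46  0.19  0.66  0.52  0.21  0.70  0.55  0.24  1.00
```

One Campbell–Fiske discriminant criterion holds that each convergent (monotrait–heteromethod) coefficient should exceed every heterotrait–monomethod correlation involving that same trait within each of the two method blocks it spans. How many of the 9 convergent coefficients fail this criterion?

Convergent coefficients and their comparison sets:
Per (methods 1·2): 0.34 vs {0.25, 0.18, 0.53, 0.52} → fail.
Per (methods 1·3): 0.42 vs {0.25, 0.18, 0.53, 0.55} → fail.
Per (methods 2·3): 0.41 vs {0.18, 0.18, 0.52, 0.55} → fail.
IM (methods 1·2): 0.35 vs {0.25, 0.18, 0.31, 0.25} → pass.
IM (methods 1·3): 0.35 vs {0.25, 0.18, 0.31, 0.24} → pass.
IM (methods 2·3): 0.40 vs {0.18, 0.18, 0.25, 0.24} → pass.
Agr (methods 1·2): 0.53 vs {0.53, 0.52, 0.31, 0.25} → fail.
Agr (methods 1·3): 0.66 vs {0.53, 0.55, 0.31, 0.24} → pass.
Agr (methods 2·3): 0.70 vs {0.52, 0.55, 0.25, 0.24} → pass.
4 of 9 fail.

4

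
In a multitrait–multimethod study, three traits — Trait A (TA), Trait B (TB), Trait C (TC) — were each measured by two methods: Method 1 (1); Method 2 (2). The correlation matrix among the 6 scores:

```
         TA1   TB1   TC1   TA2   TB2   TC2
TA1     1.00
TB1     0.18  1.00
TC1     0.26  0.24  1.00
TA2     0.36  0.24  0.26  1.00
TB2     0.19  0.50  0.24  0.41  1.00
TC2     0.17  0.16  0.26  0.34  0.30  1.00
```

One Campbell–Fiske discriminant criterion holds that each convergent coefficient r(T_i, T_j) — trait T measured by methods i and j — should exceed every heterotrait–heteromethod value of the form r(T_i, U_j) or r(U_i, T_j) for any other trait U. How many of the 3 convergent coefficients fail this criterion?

Checking each validity diagonal entry against its comparison values:
TA (methods 1·2): 0.36 vs {0.19, 0.24, 0.17, 0.26} → pass.
TB (methods 1·2): 0.50 vs {0.24, 0.19, 0.16, 0.24} → pass.
TC (methods 1·2): 0.26 vs {0.26, 0.17, 0.24, 0.16} → fail.
1 of 3 fail.

1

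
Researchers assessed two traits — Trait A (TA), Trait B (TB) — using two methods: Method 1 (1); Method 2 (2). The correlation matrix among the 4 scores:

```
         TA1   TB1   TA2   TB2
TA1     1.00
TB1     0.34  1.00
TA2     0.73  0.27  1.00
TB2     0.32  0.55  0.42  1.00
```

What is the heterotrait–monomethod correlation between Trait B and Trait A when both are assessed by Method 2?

Different traits, same method: r(TB2, TA2) = 0.42.

0.42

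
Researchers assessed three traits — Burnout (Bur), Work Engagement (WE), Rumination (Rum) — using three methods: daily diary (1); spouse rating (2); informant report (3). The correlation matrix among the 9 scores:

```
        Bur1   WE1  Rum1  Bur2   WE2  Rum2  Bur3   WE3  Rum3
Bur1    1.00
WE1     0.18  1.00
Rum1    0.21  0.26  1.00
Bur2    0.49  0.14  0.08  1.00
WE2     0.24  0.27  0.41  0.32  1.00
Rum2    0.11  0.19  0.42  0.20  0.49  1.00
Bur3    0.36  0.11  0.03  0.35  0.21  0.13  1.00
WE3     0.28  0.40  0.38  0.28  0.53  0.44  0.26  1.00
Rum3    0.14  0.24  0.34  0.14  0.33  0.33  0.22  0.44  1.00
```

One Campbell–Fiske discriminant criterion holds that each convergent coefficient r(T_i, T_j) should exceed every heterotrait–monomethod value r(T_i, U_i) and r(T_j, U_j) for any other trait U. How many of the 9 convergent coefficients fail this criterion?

5

Convergent coefficients and their comparison sets:
Bur (methods 1·2): 0.49 vs {0.18, 0.32, 0.21, 0.20} → pass.
Bur (methods 1·3): 0.36 vs {0.18, 0.26, 0.21, 0.22} → pass.
Bur (methods 2·3): 0.35 vs {0.32, 0.26, 0.20, 0.22} → pass.
WE (methods 1·2): 0.27 vs {0.18, 0.32, 0.26, 0.49} → fail.
WE (methods 1·3): 0.40 vs {0.18, 0.26, 0.26, 0.44} → fail.
WE (methods 2·3): 0.53 vs {0.32, 0.26, 0.49, 0.44} → pass.
Rum (methods 1·2): 0.42 vs {0.21, 0.20, 0.26, 0.49} → fail.
Rum (methods 1·3): 0.34 vs {0.21, 0.22, 0.26, 0.44} → fail.
Rum (methods 2·3): 0.33 vs {0.20, 0.22, 0.49, 0.44} → fail.
5 of 9 fail.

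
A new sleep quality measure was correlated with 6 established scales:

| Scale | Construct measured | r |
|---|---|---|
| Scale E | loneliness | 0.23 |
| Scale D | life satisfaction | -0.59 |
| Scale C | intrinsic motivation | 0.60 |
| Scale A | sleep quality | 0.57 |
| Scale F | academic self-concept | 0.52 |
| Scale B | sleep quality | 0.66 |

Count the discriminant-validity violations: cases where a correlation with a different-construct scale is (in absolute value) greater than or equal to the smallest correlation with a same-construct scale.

Convergent (same construct = sleep quality): Scale A, Scale B.
Smallest convergent = 0.57. Discriminant |r|: 0.23, 0.59, 0.60, 0.52; count ≥ 0.57 → 2.

2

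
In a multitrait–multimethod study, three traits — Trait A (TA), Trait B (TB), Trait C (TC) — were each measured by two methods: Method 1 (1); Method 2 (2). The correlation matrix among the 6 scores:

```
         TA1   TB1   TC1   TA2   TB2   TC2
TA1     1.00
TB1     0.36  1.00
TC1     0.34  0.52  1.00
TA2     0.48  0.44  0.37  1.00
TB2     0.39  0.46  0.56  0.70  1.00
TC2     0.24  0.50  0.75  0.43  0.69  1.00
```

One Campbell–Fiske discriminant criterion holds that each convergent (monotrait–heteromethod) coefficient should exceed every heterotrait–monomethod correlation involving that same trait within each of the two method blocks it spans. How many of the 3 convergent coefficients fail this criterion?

Convergent coefficients and their comparison sets:
TA (methods 1·2): 0.48 vs {0.36, 0.70, 0.34, 0.43} → fail.
TB (methods 1·2): 0.46 vs {0.36, 0.70, 0.52, 0.69} → fail.
TC (methods 1·2): 0.75 vs {0.34, 0.43, 0.52, 0.69} → pass.
2 of 3 fail.

2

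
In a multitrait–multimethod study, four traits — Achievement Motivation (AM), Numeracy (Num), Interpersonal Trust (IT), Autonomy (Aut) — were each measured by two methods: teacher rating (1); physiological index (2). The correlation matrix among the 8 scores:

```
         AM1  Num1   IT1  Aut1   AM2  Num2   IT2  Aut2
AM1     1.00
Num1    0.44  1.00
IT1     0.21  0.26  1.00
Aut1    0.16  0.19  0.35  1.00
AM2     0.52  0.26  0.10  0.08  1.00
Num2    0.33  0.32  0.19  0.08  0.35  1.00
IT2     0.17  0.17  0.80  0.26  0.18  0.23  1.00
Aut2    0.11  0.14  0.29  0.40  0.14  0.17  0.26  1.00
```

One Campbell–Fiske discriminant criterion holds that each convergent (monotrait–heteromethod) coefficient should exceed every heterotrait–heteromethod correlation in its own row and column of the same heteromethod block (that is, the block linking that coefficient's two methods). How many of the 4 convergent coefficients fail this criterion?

Convergent coefficients and their comparison sets:
AM (methods 1·2): 0.52 vs {0.33, 0.26, 0.17, 0.10, 0.11, 0.08} → pass.
Num (methods 1·2): 0.32 vs {0.26, 0.33, 0.17, 0.19, 0.14, 0.08} → fail.
IT (methods 1·2): 0.80 vs {0.10, 0.17, 0.19, 0.17, 0.29, 0.26} → pass.
Aut (methods 1·2): 0.40 vs {0.08, 0.11, 0.08, 0.14, 0.26, 0.29} → pass.
1 of 4 fail.

1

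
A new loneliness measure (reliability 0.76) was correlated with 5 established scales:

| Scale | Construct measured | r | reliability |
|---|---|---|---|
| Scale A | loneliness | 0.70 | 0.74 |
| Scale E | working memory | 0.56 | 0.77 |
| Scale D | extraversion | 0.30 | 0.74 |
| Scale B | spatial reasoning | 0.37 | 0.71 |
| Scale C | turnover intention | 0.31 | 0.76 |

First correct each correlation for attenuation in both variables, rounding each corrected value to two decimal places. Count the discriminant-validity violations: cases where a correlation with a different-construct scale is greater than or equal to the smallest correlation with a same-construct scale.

0

Disattenuated r (r / √(r_scale · r_new)):
  Scale A (conv): 0.70 / √(0.74·0.76) = 0.93
  Scale E (disc): 0.56 / √(0.77·0.76) = 0.73
  Scale D (disc): 0.30 / √(0.74·0.76) = 0.40
  Scale B (disc): 0.37 / √(0.71·0.76) = 0.50
  Scale C (disc): 0.31 / √(0.76·0.76) = 0.41
Smallest convergent = 0.93. Discriminant values: 0.73, 0.40, 0.50, 0.41; count ≥ 0.93 → 0.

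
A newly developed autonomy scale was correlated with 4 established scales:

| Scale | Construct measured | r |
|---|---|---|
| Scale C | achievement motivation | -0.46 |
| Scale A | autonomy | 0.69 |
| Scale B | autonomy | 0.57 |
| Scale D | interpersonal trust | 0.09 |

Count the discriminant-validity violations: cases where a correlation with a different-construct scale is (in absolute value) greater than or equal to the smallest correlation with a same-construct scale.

Convergent (same construct = autonomy): Scale A, Scale B.
Smallest convergent = 0.57. Discriminant |r|: 0.46, 0.09; count ≥ 0.57 → 0.

0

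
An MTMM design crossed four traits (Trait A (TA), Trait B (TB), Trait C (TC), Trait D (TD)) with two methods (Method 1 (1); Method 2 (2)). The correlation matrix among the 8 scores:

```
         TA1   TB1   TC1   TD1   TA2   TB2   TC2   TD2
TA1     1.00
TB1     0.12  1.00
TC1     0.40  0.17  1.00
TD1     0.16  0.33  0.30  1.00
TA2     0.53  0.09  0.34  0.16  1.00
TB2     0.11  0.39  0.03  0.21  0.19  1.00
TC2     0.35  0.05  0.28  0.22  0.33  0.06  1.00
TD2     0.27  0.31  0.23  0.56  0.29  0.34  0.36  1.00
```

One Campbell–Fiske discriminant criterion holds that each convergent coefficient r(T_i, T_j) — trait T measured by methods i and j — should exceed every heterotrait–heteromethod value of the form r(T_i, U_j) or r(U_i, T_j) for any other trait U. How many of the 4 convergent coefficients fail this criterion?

1

Convergent coefficients and their comparison sets:
TA (methods 1·2): 0.53 vs {0.11, 0.09, 0.35, 0.34, 0.27, 0.16} → pass.
TB (methods 1·2): 0.39 vs {0.09, 0.11, 0.05, 0.03, 0.31, 0.21} → pass.
TC (methods 1·2): 0.28 vs {0.34, 0.35, 0.03, 0.05, 0.23, 0.22} → fail.
TD (methods 1·2): 0.56 vs {0.16, 0.27, 0.21, 0.31, 0.22, 0.23} → pass.
1 of 4 fail.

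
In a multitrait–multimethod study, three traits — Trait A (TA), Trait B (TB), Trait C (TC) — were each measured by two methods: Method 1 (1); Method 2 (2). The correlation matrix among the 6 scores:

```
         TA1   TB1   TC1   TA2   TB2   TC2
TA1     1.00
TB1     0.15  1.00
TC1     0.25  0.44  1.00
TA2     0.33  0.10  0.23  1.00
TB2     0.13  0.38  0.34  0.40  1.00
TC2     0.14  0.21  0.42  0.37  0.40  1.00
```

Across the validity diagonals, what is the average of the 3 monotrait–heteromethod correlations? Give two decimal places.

0.38

Convergent values: 0.33, 0.38, 0.42; mean = 1.13/3 = 0.38.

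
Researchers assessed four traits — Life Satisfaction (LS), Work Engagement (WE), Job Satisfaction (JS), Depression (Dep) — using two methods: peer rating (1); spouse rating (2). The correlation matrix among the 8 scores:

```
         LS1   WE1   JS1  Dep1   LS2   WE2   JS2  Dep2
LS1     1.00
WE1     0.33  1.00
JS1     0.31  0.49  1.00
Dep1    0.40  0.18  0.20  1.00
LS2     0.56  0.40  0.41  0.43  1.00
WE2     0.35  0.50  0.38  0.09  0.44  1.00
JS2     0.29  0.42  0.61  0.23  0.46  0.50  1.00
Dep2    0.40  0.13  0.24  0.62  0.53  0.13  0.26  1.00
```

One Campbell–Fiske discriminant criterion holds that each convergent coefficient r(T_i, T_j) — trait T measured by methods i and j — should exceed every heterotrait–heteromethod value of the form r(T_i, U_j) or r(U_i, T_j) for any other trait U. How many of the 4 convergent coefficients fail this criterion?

0

Convergent coefficients and their comparison sets:
LS (methods 1·2): 0.56 vs {0.35, 0.40, 0.29, 0.41, 0.40, 0.43} → pass.
WE (methods 1·2): 0.50 vs {0.40, 0.35, 0.42, 0.38, 0.13, 0.09} → pass.
JS (methods 1·2): 0.61 vs {0.41, 0.29, 0.38, 0.42, 0.24, 0.23} → pass.
Dep (methods 1·2): 0.62 vs {0.43, 0.40, 0.09, 0.13, 0.23, 0.24} → pass.
0 of 4 fail.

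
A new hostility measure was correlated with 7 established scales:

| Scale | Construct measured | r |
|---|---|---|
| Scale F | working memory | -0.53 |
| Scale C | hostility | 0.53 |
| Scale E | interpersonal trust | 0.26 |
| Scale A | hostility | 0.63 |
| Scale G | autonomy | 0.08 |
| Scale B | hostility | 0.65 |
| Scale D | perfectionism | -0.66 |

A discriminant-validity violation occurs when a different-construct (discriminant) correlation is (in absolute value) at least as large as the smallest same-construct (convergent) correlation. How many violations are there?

2

Convergent (same construct = hostility): Scale C, Scale A, Scale B.
Smallest convergent = 0.53. Discriminant |r|: 0.53, 0.26, 0.08, 0.66; count ≥ 0.53 → 2.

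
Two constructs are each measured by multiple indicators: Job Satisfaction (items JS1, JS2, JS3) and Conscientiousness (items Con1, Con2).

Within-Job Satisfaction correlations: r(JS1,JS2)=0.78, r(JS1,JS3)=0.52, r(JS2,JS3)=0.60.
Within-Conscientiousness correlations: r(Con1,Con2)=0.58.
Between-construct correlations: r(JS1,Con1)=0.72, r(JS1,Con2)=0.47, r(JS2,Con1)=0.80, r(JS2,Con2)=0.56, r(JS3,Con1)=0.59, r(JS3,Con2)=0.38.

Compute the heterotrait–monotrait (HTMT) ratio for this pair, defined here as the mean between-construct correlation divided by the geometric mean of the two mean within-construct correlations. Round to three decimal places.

0.968

Mean between = 3.52/6 = 0.5867.
Mean within-JS = 1.90/3 = 0.6333; mean within-Con = 0.58/1 = 0.5800.
Geometric mean = √(0.6333 × 0.5800) = 0.6061.
HTMT = 0.5867 / 0.6061 = 0.968.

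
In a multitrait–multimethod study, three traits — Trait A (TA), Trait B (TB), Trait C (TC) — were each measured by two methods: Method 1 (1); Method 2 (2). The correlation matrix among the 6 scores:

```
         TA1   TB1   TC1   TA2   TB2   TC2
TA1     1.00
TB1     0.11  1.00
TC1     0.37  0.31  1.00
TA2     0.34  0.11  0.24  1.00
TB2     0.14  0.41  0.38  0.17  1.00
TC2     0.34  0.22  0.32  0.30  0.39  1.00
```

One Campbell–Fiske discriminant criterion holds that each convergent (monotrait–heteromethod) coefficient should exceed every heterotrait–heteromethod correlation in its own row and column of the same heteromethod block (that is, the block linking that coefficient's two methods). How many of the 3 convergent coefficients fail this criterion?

2

Checking each validity diagonal entry against its comparison values:
TA (methods 1·2): 0.34 vs {0.14, 0.11, 0.34, 0.24} → fail.
TB (methods 1·2): 0.41 vs {0.11, 0.14, 0.22, 0.38} → pass.
TC (methods 1·2): 0.32 vs {0.24, 0.34, 0.38, 0.22} → fail.
2 of 3 fail.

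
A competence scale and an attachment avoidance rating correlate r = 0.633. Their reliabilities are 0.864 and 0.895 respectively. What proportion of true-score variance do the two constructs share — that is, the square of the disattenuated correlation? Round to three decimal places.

0.518

Disattenuated r = 0.633 / √(0.864 × 0.895) = 0.633 / 0.8794 = 0.7198.
Shared true-score variance = 0.7198² = 0.5181 ≈ 0.518.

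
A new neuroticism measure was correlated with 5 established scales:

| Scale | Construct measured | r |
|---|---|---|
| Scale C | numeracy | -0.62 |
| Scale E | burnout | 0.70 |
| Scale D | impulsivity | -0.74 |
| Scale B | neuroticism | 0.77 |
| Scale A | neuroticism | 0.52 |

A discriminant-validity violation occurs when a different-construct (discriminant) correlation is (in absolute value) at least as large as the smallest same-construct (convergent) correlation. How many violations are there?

Convergent (same construct = neuroticism): Scale B, Scale A.
Smallest convergent = 0.52. Discriminant |r|: 0.62, 0.70, 0.74; count ≥ 0.52 → 3.

3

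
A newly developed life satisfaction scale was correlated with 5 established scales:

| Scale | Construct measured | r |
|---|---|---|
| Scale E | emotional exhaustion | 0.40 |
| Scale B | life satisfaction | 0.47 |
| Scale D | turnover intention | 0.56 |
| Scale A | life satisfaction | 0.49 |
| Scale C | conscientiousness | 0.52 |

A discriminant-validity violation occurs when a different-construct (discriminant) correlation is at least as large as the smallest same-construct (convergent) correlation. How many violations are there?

2

Convergent (same construct = life satisfaction): Scale B, Scale A.
Smallest convergent = 0.47. Discriminant values: 0.40, 0.56, 0.52; count ≥ 0.47 → 2.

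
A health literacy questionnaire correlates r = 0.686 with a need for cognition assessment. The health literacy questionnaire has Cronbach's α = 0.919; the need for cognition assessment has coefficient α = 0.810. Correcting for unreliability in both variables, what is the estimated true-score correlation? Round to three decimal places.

0.795

r_true = r_obs / √(r_xx · r_yy) = 0.686 / √(0.919 × 0.810) = 0.686 / √0.744390 = 0.686 / 0.8628 ≈ 0.795.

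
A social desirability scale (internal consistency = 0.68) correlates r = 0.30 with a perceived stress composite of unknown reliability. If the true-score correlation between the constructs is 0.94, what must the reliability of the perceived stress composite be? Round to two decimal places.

0.15

r_true = r_obs / √(r_xx · r_yy) ⇒ 0.94 = 0.30 / √(0.68 · r_yy).
√(0.68 · r_yy) = 0.30 / 0.94 = 0.3191; 0.68 · r_yy = 0.1018; r_yy = 0.1018 / 0.68 ≈ 0.15.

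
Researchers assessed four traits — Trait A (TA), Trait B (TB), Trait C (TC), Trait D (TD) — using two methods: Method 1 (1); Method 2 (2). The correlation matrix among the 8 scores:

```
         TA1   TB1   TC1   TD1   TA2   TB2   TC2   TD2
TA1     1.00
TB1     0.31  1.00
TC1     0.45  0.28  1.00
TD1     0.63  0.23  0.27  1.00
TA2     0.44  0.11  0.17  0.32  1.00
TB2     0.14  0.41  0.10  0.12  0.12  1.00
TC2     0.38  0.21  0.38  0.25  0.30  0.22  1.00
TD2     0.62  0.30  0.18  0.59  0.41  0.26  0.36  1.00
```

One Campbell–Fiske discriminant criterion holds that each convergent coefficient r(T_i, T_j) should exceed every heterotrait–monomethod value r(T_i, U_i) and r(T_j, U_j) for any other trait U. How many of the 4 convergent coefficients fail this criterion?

Checking each validity diagonal entry against its comparison values:
TA (methods 1·2): 0.44 vs {0.31, 0.12, 0.45, 0.30, 0.63, 0.41} → fail.
TB (methods 1·2): 0.41 vs {0.31, 0.12, 0.28, 0.22, 0.23, 0.26} → pass.
TC (methods 1·2): 0.38 vs {0.45, 0.30, 0.28, 0.22, 0.27, 0.36} → fail.
TD (methods 1·2): 0.59 vs {0.63, 0.41, 0.23, 0.26, 0.27, 0.36} → fail.
3 of 4 fail.

3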